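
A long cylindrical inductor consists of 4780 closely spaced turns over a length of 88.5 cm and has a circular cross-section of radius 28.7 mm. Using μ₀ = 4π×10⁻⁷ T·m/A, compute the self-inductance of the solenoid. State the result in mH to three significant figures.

A = πr² = π(2.870×10^-2 m)² = 2.588×10^-3 m².
For a long solenoid, L = μ₀N²A/ℓ.
L = (4π×10⁻⁷)(4780)²(2.588×10^-3)/(0.885 m) = 8.395×10^-2 H.

L ≈ 84.0 mH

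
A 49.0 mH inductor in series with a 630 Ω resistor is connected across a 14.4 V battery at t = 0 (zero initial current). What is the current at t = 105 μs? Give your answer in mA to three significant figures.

τ = L/R = 4.900×10^-2/630 = 7.778×10^-5 s; final current I_∞ = ε/R = 14.4/630 = 2.286×10^-2 A.
I(t) = I_∞(1 − e^(−t/τ)) with t/τ = 1.350.
I = (2.286×10^-2)(1 − e^(−1.350)) = 1.693×10^-2 A.

I ≈ 16.9 mA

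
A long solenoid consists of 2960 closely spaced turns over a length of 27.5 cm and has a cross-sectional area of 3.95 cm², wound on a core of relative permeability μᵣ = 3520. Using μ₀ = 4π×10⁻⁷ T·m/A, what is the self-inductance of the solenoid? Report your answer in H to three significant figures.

L ≈ 55.7 H

A = 3.95 cm² = 3.950×10^-4 m².
For a long solenoid, L = μ₀μᵣN²A/ℓ.
L = (4π×10⁻⁷)(3520)(2960)²(3.950×10^-4)/(0.275 m) = 55.67 H.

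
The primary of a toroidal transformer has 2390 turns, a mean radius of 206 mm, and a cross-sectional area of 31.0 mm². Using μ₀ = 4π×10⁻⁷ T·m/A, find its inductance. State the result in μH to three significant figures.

For a thin toroid, L = μ₀N²A/(2πR).
L = (4π×10⁻⁷)(2390)²(3.100×10^-5) / (2π×0.206 m) = 1.719×10^-4 H.

L ≈ 172 μH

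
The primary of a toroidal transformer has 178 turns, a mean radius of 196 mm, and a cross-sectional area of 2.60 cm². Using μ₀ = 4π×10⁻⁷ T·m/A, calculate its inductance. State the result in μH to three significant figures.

For a thin toroid, L = μ₀N²A/(2πR).
L = (4π×10⁻⁷)(178)²(2.600×10^-4) / (2π×0.196 m) = 8.406×10^-6 H.

L ≈ 8.41 μH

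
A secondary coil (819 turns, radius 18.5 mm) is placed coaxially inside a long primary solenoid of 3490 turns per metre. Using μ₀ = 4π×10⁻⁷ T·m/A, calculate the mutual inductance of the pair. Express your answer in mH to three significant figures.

The outer solenoid produces a uniform field B₁ = μ₀n₁I₁ across the inner coil,
so the flux linkage is N₂Φ = N₂B₁A₂ = μ₀n₁N₂A₂·I₁, giving M = μ₀n₁N₂A₂.
A₂ = πr² = π(1.850×10^-2 m)² = 1.075×10^-3 m².
M = (4π×10⁻⁷)(3490)(819)(1.075×10^-3) = 3.862×10^-3 H.

M ≈ 3.86 mH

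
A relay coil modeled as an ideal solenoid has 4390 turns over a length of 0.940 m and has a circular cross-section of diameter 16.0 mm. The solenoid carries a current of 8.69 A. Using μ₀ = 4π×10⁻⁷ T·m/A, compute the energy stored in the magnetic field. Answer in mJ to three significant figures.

A = π(d/2)² = π(8.000×10^-3 m)² = 2.011×10^-4 m².
L = μ₀N²A/ℓ = (4π×10⁻⁷)(4390)²(2.011×10^-4)/(0.94) = 5.180×10^-3 H.
U = ½LI² = ½(5.180×10^-3)(8.69)² = 0.1956 J.

U ≈ 196 mJ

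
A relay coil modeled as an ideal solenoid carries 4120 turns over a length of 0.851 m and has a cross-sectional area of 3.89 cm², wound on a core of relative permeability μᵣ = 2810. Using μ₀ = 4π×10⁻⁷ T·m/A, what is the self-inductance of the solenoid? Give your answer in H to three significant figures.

A = 3.89 cm² = 3.890×10^-4 m².
For a long solenoid, L = μ₀μᵣN²A/ℓ.
L = (4π×10⁻⁷)(2810)(4120)²(3.890×10^-4)/(0.851 m) = 27.4 H.

L ≈ 27.4 H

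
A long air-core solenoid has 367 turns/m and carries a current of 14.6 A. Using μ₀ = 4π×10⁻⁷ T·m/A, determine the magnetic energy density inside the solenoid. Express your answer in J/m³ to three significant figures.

B = μ₀nI = (4π×10⁻⁷)(367)(14.6) = 6.733×10^-3 T.
u = B²/(2μ₀) = (6.733×10^-3)²/(2×4π×10⁻⁷) = 18.04 J/m³.

u ≈ 18.0 J/m³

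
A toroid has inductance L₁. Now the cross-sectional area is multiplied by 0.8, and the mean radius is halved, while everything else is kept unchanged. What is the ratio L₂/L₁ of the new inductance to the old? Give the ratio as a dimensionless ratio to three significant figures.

For a toroid, L ∝ μᵣN²A/R.
L₂/L₁ = (0.8) × (0.5)^-1 = 1.60.

L₂/L₁ = 1.60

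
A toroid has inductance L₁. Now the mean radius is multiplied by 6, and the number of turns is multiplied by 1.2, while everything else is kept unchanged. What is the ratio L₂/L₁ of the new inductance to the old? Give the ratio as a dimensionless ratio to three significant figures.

L₂/L₁ = 0.240

For a toroid, L ∝ μᵣN²A/R.
L₂/L₁ = (6)^-1 × (1.2)^2 = 0.240.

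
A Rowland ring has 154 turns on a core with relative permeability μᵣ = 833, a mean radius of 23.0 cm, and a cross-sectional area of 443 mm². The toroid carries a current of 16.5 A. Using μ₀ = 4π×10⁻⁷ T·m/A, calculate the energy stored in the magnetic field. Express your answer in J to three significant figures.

L = μ₀μᵣN²A/(2πR) = (4π×10⁻⁷)(833)(154)²(4.430×10^-4)/(2π×0.23) = 7.610×10^-3 H.
U = ½LI² = ½(7.610×10^-3)(16.5)² = 1.036 J.

U ≈ 1.04 J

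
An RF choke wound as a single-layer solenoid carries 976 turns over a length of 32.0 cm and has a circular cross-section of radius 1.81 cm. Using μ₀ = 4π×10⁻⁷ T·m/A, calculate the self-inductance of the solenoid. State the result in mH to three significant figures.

A = πr² = π(1.810×10^-2 m)² = 1.029×10^-3 m².
For a long solenoid, L = μ₀N²A/ℓ.
L = (4π×10⁻⁷)(976)²(1.029×10^-3)/(0.32 m) = 3.850×10^-3 H.

L ≈ 3.85 mH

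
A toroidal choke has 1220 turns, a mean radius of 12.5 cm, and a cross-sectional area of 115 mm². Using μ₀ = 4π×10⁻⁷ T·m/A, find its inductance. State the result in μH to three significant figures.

For a thin toroid, L = μ₀N²A/(2πR).
L = (4π×10⁻⁷)(1220)²(1.150×10^-4) / (2π×0.125 m) = 2.739×10^-4 H.

L ≈ 274 μH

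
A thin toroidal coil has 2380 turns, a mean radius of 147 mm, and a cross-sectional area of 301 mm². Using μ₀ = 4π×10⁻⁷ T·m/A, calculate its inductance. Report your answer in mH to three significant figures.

For a thin toroid, L = μ₀N²A/(2πR).
L = (4π×10⁻⁷)(2380)²(3.010×10^-4) / (2π×0.147 m) = 2.320×10^-3 H.

L ≈ 2.32 mH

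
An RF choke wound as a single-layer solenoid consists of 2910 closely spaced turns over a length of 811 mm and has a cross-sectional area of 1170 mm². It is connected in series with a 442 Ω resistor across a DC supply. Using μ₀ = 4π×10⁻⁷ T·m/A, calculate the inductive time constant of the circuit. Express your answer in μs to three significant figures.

τ ≈ 34.7 μs

A = 1170 mm² = 1.170×10^-3 m².
L = μ₀N²A/ℓ = (4π×10⁻⁷)(2910)²(1.170×10^-3)/(0.811) = 1.535×10^-2 H.
τ = L/R = (1.535×10^-2)/(442) = 3.473×10^-5 s.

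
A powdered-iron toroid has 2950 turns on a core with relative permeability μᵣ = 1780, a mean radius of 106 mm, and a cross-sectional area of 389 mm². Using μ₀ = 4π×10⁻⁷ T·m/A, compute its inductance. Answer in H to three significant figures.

For a thin toroid, L = μ₀μᵣN²A/(2πR).
L = (4π×10⁻⁷)(1780)(2950)²(3.890×10^-4) / (2π×0.106 m) = 11.37 H.

L ≈ 11.4 H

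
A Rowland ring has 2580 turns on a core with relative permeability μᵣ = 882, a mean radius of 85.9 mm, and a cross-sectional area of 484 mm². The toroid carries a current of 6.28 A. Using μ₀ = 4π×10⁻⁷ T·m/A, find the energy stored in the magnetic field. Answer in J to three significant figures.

U ≈ 130 J

L = μ₀μᵣN²A/(2πR) = (4π×10⁻⁷)(882)(2580)²(4.840×10^-4)/(2π×8.590×10^-2) = 6.616 H.
U = ½LI² = ½(6.616)(6.28)² = 130.46 J.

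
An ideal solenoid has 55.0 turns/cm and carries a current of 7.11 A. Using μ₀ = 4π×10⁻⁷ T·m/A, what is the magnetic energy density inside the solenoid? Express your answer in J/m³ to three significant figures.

u ≈ 961 J/m³

B = μ₀nI = (4π×10⁻⁷)(5.500×10^3)(7.11) = 4.914×10^-2 T.
u = B²/(2μ₀) = (4.914×10^-2)²/(2×4π×10⁻⁷) = 960.8 J/m³.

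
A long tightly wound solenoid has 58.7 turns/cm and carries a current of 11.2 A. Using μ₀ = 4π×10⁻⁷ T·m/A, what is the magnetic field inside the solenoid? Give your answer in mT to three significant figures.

B ≈ 82.6 mT

Inside a long solenoid, B = μ₀nI.
B = (4π×10⁻⁷)(5.870×10^3 m⁻¹)(11.2 A) = 8.262×10^-2 T.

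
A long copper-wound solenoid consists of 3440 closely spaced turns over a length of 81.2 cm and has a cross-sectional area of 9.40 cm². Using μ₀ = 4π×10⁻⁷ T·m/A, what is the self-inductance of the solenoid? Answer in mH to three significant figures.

A = 9.40 cm² = 9.400×10^-4 m².
For a long solenoid, L = μ₀N²A/ℓ.
L = (4π×10⁻⁷)(3440)²(9.400×10^-4)/(0.812 m) = 1.721×10^-2 H.

L ≈ 17.2 mH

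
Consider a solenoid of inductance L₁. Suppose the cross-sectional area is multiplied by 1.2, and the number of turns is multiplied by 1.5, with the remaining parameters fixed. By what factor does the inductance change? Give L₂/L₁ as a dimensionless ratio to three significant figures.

For a solenoid, L ∝ μᵣN²A/ℓ.
L₂/L₁ = (1.2) × (1.5)^2 = 2.70.

L₂/L₁ = 2.70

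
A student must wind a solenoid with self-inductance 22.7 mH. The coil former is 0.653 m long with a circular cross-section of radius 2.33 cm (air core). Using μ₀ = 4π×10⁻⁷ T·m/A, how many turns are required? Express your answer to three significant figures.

N ≈ 2630 turns

A = πr² = π(2.330×10^-2 m)² = 1.706×10^-3 m².
From L = μ₀N²A/ℓ, N = √(Lℓ / (μ₀A)).
N = √[(2.270×10^-2)(0.653) / ((4π×10⁻⁷)×1.706×10^-3)] = √(6.916×10^6) ≈ 2629.9.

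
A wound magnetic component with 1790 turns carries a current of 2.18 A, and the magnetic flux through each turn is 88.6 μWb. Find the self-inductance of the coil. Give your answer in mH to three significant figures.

Self-inductance is defined by L = NΦ_B/I (flux linkage over current).
L = (1790)(8.860×10^-5 Wb)/(2.18 A) = 7.27495×10^-2 H.

L ≈ 72.7 mH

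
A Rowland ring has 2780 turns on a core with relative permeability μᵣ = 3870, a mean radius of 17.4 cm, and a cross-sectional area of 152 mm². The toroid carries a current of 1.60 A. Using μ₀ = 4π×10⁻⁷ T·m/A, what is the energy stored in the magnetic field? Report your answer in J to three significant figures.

U ≈ 6.69 J

L = μ₀μᵣN²A/(2πR) = (4π×10⁻⁷)(3870)(2780)²(1.520×10^-4)/(2π×0.174) = 5.225 H.
U = ½LI² = ½(5.225)(1.60)² = 6.689 J.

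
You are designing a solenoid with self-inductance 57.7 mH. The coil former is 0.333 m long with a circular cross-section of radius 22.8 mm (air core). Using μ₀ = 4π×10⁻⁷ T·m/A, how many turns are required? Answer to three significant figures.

N ≈ 3060 turns

A = πr² = π(2.280×10^-2 m)² = 1.633×10^-3 m².
From L = μ₀N²A/ℓ, N = √(Lℓ / (μ₀A)).
N = √[(5.770×10^-2)(0.333) / ((4π×10⁻⁷)×1.633×10^-3)] = √(9.362×10^6) ≈ 3059.8.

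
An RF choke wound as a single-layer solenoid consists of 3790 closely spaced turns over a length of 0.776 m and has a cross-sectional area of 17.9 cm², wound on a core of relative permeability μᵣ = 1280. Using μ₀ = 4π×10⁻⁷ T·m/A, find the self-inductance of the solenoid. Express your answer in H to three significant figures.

A = 17.9 cm² = 1.790×10^-3 m².
For a long solenoid, L = μ₀μᵣN²A/ℓ.
L = (4π×10⁻⁷)(1280)(3790)²(1.790×10^-3)/(0.776 m) = 53.3 H.

L ≈ 53.3 H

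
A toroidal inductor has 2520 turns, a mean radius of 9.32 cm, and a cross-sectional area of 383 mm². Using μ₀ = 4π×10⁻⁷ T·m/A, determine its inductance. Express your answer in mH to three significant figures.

For a thin toroid, L = μ₀N²A/(2πR).
L = (4π×10⁻⁷)(2520)²(3.830×10^-4) / (2π×9.320×10^-2 m) = 5.219×10^-3 H.

L ≈ 5.22 mH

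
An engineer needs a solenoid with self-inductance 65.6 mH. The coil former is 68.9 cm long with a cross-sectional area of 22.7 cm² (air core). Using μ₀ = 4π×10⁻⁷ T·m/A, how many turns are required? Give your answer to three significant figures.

N ≈ 3980 turns

A = 22.7 cm² = 2.270×10^-3 m².
From L = μ₀N²A/ℓ, N = √(Lℓ / (μ₀A)).
N = √[(6.560×10^-2)(0.689) / ((4π×10⁻⁷)×2.270×10^-3)] = √(1.584×10^7) ≈ 3980.6.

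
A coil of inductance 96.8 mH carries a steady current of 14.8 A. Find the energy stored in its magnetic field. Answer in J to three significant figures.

U ≈ 10.6 J

Stored magnetic energy: U = ½LI².
U = ½(9.680×10^-2 H)(14.8 A)² = 10.6 J.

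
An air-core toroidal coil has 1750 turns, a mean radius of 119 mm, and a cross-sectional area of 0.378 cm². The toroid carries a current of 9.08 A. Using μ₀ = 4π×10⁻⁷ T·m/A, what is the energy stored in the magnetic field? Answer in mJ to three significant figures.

L = μ₀N²A/(2πR) = (4π×10⁻⁷)(1750)²(3.780×10^-5)/(2π×0.119) = 1.946×10^-4 H.
U = ½LI² = ½(1.946×10^-4)(9.08)² = 8.020×10^-3 J.

U ≈ 8.02 mJ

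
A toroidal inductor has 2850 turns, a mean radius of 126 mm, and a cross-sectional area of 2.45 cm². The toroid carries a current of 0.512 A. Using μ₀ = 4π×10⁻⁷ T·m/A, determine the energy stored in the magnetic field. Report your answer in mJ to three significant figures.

L = μ₀N²A/(2πR) = (4π×10⁻⁷)(2850)²(2.450×10^-4)/(2π×0.126) = 3.159×10^-3 H.
U = ½LI² = ½(3.159×10^-3)(0.512)² = 4.140×10^-4 J.

U ≈ 0.414 mJ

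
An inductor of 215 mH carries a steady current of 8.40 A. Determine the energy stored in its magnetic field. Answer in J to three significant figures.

U ≈ 7.59 J

Stored magnetic energy: U = ½LI².
U = ½(0.215 H)(8.40 A)² = 7.585 J.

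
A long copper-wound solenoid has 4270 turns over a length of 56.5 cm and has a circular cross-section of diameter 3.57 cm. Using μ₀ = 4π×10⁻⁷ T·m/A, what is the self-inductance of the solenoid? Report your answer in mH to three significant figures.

A = π(d/2)² = π(1.785×10^-2 m)² = 1.001×10^-3 m².
For a long solenoid, L = μ₀N²A/ℓ.
L = (4π×10⁻⁷)(4270)²(1.001×10^-3)/(0.565 m) = 4.059×10^-2 H.

L ≈ 40.6 mH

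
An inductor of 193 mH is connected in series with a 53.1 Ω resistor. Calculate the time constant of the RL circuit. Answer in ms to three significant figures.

τ ≈ 3.63 ms

τ = L/R = (0.193 H)/(53.1 Ω) = 3.6347×10^-3 s.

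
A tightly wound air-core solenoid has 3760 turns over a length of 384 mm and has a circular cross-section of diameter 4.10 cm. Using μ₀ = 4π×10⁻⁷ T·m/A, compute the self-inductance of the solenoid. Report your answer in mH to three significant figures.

A = π(d/2)² = π(2.050×10^-2 m)² = 1.320×10^-3 m².
For a long solenoid, L = μ₀N²A/ℓ.
L = (4π×10⁻⁷)(3760)²(1.320×10^-3)/(0.384 m) = 6.108×10^-2 H.

L ≈ 61.1 mH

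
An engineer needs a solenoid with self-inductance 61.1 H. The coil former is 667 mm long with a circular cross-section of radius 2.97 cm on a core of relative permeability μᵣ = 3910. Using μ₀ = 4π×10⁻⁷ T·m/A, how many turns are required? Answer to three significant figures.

A = πr² = π(2.970×10^-2 m)² = 2.771×10^-3 m².
From L = μ₀μᵣN²A/ℓ, N = √(Lℓ / (μ₀μᵣA)).
N = √[(61.1)(0.667) / ((4π×10⁻⁷)(3910)×2.771×10^-3)] = √(2.993×10^6) ≈ 1730.1.

N ≈ 1730 turns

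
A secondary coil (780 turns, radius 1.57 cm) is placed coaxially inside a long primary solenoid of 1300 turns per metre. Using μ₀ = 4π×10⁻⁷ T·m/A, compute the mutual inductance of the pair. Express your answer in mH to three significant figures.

M ≈ 0.987 mH

The outer solenoid produces a uniform field B₁ = μ₀n₁I₁ across the inner coil,
so the flux linkage is N₂Φ = N₂B₁A₂ = μ₀n₁N₂A₂·I₁, giving M = μ₀n₁N₂A₂.
A₂ = πr² = π(1.570×10^-2 m)² = 7.744×10^-4 m².
M = (4π×10⁻⁷)(1300)(780)(7.744×10^-4) = 9.867×10^-4 H.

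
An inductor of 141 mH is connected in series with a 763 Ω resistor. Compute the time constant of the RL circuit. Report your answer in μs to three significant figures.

τ = L/R = (0.141 H)/(763 Ω) = 1.848×10^-4 s.

τ ≈ 185 μs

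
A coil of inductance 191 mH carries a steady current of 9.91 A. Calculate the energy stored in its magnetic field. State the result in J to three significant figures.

U ≈ 9.38 J

Stored magnetic energy: U = ½LI².
U = ½(0.191 H)(9.91 A)² = 9.379 J.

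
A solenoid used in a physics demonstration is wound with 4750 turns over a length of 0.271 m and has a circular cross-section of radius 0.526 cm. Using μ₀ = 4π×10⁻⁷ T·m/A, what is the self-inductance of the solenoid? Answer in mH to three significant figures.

L ≈ 9.09 mH

A = πr² = π(5.260×10^-3 m)² = 8.692×10^-5 m².
For a long solenoid, L = μ₀N²A/ℓ.
L = (4π×10⁻⁷)(4750)²(8.692×10^-5)/(0.271 m) = 9.094×10^-3 H.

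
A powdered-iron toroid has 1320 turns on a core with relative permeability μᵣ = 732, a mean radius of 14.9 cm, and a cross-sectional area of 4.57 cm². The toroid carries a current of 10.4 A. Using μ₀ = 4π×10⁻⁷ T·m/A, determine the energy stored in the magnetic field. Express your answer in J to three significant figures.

U ≈ 42.3 J

L = μ₀μᵣN²A/(2πR) = (4π×10⁻⁷)(732)(1320)²(4.570×10^-4)/(2π×0.149) = 0.7824 H.
U = ½LI² = ½(0.7824)(10.4)² = 42.31 J.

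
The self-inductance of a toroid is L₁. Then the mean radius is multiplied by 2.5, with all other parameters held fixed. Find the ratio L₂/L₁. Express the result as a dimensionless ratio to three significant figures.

For a toroid, L ∝ μᵣN²A/R.
L₂/L₁ = (2.5)^-1 = 0.400.

L₂/L₁ = 0.400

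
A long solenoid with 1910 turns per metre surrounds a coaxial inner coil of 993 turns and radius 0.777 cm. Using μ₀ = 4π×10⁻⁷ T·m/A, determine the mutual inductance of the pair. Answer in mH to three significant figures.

The outer solenoid produces a uniform field B₁ = μ₀n₁I₁ across the inner coil,
so the flux linkage is N₂Φ = N₂B₁A₂ = μ₀n₁N₂A₂·I₁, giving M = μ₀n₁N₂A₂.
A₂ = πr² = π(7.770×10^-3 m)² = 1.897×10^-4 m².
M = (4π×10⁻⁷)(1910)(993)(1.897×10^-4) = 4.520×10^-4 H.

M ≈ 0.452 mH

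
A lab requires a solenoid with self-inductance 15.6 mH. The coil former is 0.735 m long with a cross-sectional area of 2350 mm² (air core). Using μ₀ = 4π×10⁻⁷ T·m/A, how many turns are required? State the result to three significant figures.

A = 2350 mm² = 2.350×10^-3 m².
From L = μ₀N²A/ℓ, N = √(Lℓ / (μ₀A)).
N = √[(1.560×10^-2)(0.735) / ((4π×10⁻⁷)×2.350×10^-3)] = √(3.883×10^6) ≈ 1970.5.

N ≈ 1970 turns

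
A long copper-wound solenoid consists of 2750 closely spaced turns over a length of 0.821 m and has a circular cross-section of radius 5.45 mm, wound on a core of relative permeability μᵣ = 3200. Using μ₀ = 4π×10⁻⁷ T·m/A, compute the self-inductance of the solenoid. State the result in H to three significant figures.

A = πr² = π(5.450×10^-3 m)² = 9.331×10^-5 m².
For a long solenoid, L = μ₀μᵣN²A/ℓ.
L = (4π×10⁻⁷)(3200)(2750)²(9.331×10^-5)/(0.821 m) = 3.456 H.

L ≈ 3.46 H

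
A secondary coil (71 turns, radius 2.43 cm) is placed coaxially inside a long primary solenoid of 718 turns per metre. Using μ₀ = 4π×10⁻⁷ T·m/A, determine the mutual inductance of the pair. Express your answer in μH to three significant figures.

M ≈ 119 μH

The outer solenoid produces a uniform field B₁ = μ₀n₁I₁ across the inner coil,
so the flux linkage is N₂Φ = N₂B₁A₂ = μ₀n₁N₂A₂·I₁, giving M = μ₀n₁N₂A₂.
A₂ = πr² = π(2.430×10^-2 m)² = 1.855×10^-3 m².
M = (4π×10⁻⁷)(718)(71)(1.855×10^-3) = 1.188×10^-4 H.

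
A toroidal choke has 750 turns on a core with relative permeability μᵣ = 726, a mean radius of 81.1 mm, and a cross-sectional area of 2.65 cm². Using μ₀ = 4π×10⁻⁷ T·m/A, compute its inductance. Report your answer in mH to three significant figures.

L ≈ 267 mH

For a thin toroid, L = μ₀μᵣN²A/(2πR).
L = (4π×10⁻⁷)(726)(750)²(2.650×10^-4) / (2π×8.110×10^-2 m) = 0.2669 H.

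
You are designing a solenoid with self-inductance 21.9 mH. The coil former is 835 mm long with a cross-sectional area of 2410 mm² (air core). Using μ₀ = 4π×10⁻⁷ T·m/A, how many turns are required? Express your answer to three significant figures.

A = 2410 mm² = 2.410×10^-3 m².
From L = μ₀N²A/ℓ, N = √(Lℓ / (μ₀A)).
N = √[(2.190×10^-2)(0.835) / ((4π×10⁻⁷)×2.410×10^-3)] = √(6.038×10^6) ≈ 2457.3.

N ≈ 2460 turns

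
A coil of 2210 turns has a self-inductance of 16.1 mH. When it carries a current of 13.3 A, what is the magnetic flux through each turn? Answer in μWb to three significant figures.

From L = NΦ_B/I, the flux per turn is Φ_B = LI/N.
Φ_B = (1.610×10^-2 H)(13.3 A)/2210 = 9.689×10^-5 Wb.

Φ_B ≈ 96.9 μWb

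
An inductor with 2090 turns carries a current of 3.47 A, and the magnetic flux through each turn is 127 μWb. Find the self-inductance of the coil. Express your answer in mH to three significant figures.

L ≈ 76.5 mH

Self-inductance is defined by L = NΦ_B/I (flux linkage over current).
L = (2090)(1.270×10^-4 Wb)/(3.47 A) = 7.649×10^-2 H.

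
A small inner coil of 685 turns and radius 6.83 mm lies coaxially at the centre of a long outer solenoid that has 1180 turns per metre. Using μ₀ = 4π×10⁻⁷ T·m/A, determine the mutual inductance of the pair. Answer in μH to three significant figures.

The outer solenoid produces a uniform field B₁ = μ₀n₁I₁ across the inner coil,
so the flux linkage is N₂Φ = N₂B₁A₂ = μ₀n₁N₂A₂·I₁, giving M = μ₀n₁N₂A₂.
A₂ = πr² = π(6.830×10^-3 m)² = 1.466×10^-4 m².
M = (4π×10⁻⁷)(1180)(685)(1.466×10^-4) = 1.489×10^-4 H.

M ≈ 149 μH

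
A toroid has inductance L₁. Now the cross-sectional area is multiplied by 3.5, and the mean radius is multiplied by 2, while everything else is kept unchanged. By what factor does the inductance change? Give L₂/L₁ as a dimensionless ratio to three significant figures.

For a toroid, L ∝ μᵣN²A/R.
L₂/L₁ = (3.5) × (2)^-1 = 1.75.

L₂/L₁ = 1.75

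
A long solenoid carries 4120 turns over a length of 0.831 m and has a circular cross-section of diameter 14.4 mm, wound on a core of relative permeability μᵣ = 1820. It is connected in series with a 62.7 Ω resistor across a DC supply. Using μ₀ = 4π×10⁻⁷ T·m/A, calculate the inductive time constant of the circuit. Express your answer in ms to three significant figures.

τ ≈ 121 ms

A = π(d/2)² = π(7.200×10^-3 m)² = 1.629×10^-4 m².
L = μ₀μᵣN²A/ℓ = (4π×10⁻⁷)(1820)(4120)²(1.629×10^-4)/(0.831) = 7.608 H.
τ = L/R = (7.608)/(62.7) = 0.1213 s.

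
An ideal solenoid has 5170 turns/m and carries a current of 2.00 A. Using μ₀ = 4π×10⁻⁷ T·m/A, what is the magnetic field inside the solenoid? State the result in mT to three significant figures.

B ≈ 13.0 mT

Inside a long solenoid, B = μ₀nI.
B = (4π×10⁻⁷)(5.170×10^3 m⁻¹)(2.00 A) = 1.299×10^-2 T.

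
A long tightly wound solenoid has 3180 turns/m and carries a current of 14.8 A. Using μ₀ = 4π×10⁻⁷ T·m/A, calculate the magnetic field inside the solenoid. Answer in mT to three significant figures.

B ≈ 59.1 mT

Inside a long solenoid, B = μ₀nI.
B = (4π×10⁻⁷)(3.180×10^3 m⁻¹)(14.8 A) = 5.914×10^-2 T.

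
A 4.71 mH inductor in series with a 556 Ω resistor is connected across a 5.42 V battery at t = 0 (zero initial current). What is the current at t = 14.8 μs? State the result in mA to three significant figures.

I ≈ 8.05 mA

τ = L/R = 4.710×10^-3/556 = 8.471×10^-6 s; final current I_∞ = ε/R = 5.42/556 = 9.748×10^-3 A.
I(t) = I_∞(1 − e^(−t/τ)) with t/τ = 1.747.
I = (9.748×10^-3)(1 − e^(−1.747)) = 8.049×10^-3 A.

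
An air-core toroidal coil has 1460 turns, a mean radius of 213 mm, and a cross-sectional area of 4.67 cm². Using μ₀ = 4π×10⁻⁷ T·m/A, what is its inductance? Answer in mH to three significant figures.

L ≈ 0.935 mH

For a thin toroid, L = μ₀N²A/(2πR).
L = (4π×10⁻⁷)(1460)²(4.670×10^-4) / (2π×0.213 m) = 9.347×10^-4 H.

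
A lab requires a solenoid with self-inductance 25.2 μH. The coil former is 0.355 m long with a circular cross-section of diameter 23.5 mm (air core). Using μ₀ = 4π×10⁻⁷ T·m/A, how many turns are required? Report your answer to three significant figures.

N ≈ 128 turns

A = π(d/2)² = π(1.175×10^-2 m)² = 4.337×10^-4 m².
From L = μ₀N²A/ℓ, N = √(Lℓ / (μ₀A)).
N = √[(2.520×10^-5)(0.355) / ((4π×10⁻⁷)×4.337×10^-4)] = √(1.641×10^4) ≈ 128.1.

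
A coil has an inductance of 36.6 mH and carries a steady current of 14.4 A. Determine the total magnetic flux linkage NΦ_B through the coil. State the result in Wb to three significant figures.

NΦ_B ≈ 0.527 Wb

From L = NΦ_B/I, the flux linkage is NΦ_B = LI.
NΦ_B = (3.660×10^-2 H)(14.4 A) = 0.527 Wb.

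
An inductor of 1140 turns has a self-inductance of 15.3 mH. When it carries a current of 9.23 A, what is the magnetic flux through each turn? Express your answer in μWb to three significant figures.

Φ_B ≈ 124 μWb

From L = NΦ_B/I, the flux per turn is Φ_B = LI/N.
Φ_B = (1.530×10^-2 H)(9.23 A)/1140 = 1.239×10^-4 Wb.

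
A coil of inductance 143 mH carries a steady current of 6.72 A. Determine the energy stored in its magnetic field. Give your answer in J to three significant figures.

U ≈ 3.23 J

Stored magnetic energy: U = ½LI².
U = ½(0.143 H)(6.72 A)² = 3.229 J.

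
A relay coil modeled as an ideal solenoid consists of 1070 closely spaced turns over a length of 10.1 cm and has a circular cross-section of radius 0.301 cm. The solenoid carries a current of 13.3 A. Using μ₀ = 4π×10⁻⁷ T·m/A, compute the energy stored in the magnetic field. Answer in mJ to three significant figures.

A = πr² = π(3.010×10^-3 m)² = 2.846×10^-5 m².
L = μ₀N²A/ℓ = (4π×10⁻⁷)(1070)²(2.846×10^-5)/(0.101) = 4.0545×10^-4 H.
U = ½LI² = ½(4.0545×10^-4)(13.3)² = 3.586×10^-2 J.

U ≈ 35.9 mJ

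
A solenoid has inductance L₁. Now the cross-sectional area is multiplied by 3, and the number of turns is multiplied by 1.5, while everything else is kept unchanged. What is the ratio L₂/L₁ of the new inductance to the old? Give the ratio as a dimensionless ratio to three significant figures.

For a solenoid, L ∝ μᵣN²A/ℓ.
L₂/L₁ = (3) × (1.5)^2 = 6.75.

L₂/L₁ = 6.75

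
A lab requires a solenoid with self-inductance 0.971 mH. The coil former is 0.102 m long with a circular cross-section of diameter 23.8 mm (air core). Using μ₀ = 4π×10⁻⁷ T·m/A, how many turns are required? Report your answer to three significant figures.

A = π(d/2)² = π(1.190×10^-2 m)² = 4.449×10^-4 m².
From L = μ₀N²A/ℓ, N = √(Lℓ / (μ₀A)).
N = √[(9.710×10^-4)(0.102) / ((4π×10⁻⁷)×4.449×10^-4)] = √(1.772×10^5) ≈ 420.9.

N ≈ 421 turns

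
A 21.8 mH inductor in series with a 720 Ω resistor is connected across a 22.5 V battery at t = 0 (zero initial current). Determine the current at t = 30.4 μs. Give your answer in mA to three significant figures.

I ≈ 19.8 mA

τ = L/R = 2.180×10^-2/720 = 3.028×10^-5 s; final current I_∞ = ε/R = 22.5/720 = 3.125×10^-2 A.
I(t) = I_∞(1 − e^(−t/τ)) with t/τ = 1.004.
I = (3.125×10^-2)(1 − e^(−1.004)) = 1.980×10^-2 A.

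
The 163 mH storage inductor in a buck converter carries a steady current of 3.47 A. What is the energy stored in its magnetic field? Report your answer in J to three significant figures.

Stored magnetic energy: U = ½LI².
U = ½(0.163 H)(3.47 A)² = 0.9813 J.

U ≈ 0.981 J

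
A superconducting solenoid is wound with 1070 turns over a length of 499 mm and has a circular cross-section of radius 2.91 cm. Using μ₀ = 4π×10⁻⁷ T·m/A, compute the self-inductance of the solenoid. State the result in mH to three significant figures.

L ≈ 7.67 mH

A = πr² = π(2.910×10^-2 m)² = 2.660×10^-3 m².
For a long solenoid, L = μ₀N²A/ℓ.
L = (4π×10⁻⁷)(1070)²(2.660×10^-3)/(0.499 m) = 7.670×10^-3 H.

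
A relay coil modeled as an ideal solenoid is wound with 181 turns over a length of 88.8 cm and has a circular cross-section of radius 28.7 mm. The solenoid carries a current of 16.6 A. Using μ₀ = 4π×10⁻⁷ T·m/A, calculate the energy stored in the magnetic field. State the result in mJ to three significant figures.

A = πr² = π(2.870×10^-2 m)² = 2.588×10^-3 m².
L = μ₀N²A/ℓ = (4π×10⁻⁷)(181)²(2.588×10^-3)/(0.888) = 1.200×10^-4 H.
U = ½LI² = ½(1.200×10^-4)(16.6)² = 1.653×10^-2 J.

U ≈ 16.5 mJ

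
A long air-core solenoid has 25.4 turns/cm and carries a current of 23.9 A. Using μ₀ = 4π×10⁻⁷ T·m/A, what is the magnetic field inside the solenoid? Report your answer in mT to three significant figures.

B ≈ 76.3 mT

Inside a long solenoid, B = μ₀nI.
B = (4π×10⁻⁷)(2.540×10^3 m⁻¹)(23.9 A) = 7.629×10^-2 T.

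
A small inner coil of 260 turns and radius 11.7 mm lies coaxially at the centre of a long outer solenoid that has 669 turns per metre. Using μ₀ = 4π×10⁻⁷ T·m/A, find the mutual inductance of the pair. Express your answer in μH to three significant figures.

M ≈ 94.0 μH

The outer solenoid produces a uniform field B₁ = μ₀n₁I₁ across the inner coil,
so the flux linkage is N₂Φ = N₂B₁A₂ = μ₀n₁N₂A₂·I₁, giving M = μ₀n₁N₂A₂.
A₂ = πr² = π(1.170×10^-2 m)² = 4.301×10^-4 m².
M = (4π×10⁻⁷)(669)(260)(4.301×10^-4) = 9.400×10^-5 H.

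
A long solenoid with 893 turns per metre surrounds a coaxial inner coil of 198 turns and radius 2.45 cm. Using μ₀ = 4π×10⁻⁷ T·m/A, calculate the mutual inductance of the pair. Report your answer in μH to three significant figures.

M ≈ 419 μH

The outer solenoid produces a uniform field B₁ = μ₀n₁I₁ across the inner coil,
so the flux linkage is N₂Φ = N₂B₁A₂ = μ₀n₁N₂A₂·I₁, giving M = μ₀n₁N₂A₂.
A₂ = πr² = π(2.450×10^-2 m)² = 1.886×10^-3 m².
M = (4π×10⁻⁷)(893)(198)(1.886×10^-3) = 4.190×10^-4 H.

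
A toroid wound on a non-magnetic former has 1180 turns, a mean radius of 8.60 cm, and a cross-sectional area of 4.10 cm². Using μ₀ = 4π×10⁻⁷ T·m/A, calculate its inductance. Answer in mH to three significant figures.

L ≈ 1.33 mH

For a thin toroid, L = μ₀N²A/(2πR).
L = (4π×10⁻⁷)(1180)²(4.100×10^-4) / (2π×8.600×10^-2 m) = 1.328×10^-3 H.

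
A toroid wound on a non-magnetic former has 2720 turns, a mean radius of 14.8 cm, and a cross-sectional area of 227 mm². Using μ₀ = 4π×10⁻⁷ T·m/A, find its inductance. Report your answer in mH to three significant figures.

L ≈ 2.27 mH

For a thin toroid, L = μ₀N²A/(2πR).
L = (4π×10⁻⁷)(2720)²(2.270×10^-4) / (2π×0.148 m) = 2.270×10^-3 H.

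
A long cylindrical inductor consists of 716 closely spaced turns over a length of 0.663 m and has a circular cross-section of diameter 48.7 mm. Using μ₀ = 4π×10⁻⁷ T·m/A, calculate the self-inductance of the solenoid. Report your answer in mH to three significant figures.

L ≈ 1.81 mH

A = π(d/2)² = π(2.435×10^-2 m)² = 1.863×10^-3 m².
For a long solenoid, L = μ₀N²A/ℓ.
L = (4π×10⁻⁷)(716)²(1.863×10^-3)/(0.663 m) = 1.810×10^-3 H.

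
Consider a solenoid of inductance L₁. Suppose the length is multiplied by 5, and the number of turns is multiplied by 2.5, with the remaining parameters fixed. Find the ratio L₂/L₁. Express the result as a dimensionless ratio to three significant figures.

L₂/L₁ = 1.25

For a solenoid, L ∝ μᵣN²A/ℓ.
L₂/L₁ = (5)^-1 × (2.5)^2 = 1.25.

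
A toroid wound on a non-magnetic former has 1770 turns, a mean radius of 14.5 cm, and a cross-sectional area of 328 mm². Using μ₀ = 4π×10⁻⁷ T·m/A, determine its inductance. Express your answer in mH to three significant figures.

L ≈ 1.42 mH

For a thin toroid, L = μ₀N²A/(2πR).
L = (4π×10⁻⁷)(1770)²(3.280×10^-4) / (2π×0.145 m) = 1.417×10^-3 H.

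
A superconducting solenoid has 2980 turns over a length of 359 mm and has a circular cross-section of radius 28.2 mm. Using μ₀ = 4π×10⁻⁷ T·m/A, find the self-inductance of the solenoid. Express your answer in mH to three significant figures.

A = πr² = π(2.820×10^-2 m)² = 2.498×10^-3 m².
For a long solenoid, L = μ₀N²A/ℓ.
L = (4π×10⁻⁷)(2980)²(2.498×10^-3)/(0.359 m) = 7.766×10^-2 H.

L ≈ 77.7 mH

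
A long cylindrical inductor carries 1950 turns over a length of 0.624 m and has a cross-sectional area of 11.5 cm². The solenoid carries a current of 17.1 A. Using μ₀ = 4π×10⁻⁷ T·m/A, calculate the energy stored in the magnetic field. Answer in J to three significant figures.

U ≈ 1.29 J

A = 11.5 cm² = 1.150×10^-3 m².
L = μ₀N²A/ℓ = (4π×10⁻⁷)(1950)²(1.150×10^-3)/(0.624) = 8.806×10^-3 H.
U = ½LI² = ½(8.806×10^-3)(17.1)² = 1.288 J.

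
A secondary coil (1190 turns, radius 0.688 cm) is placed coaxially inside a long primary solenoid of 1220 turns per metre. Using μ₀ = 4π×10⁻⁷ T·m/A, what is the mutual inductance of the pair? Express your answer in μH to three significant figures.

M ≈ 271 μH

The outer solenoid produces a uniform field B₁ = μ₀n₁I₁ across the inner coil,
so the flux linkage is N₂Φ = N₂B₁A₂ = μ₀n₁N₂A₂·I₁, giving M = μ₀n₁N₂A₂.
A₂ = πr² = π(6.880×10^-3 m)² = 1.487×10^-4 m².
M = (4π×10⁻⁷)(1220)(1190)(1.487×10^-4) = 2.713×10^-4 H.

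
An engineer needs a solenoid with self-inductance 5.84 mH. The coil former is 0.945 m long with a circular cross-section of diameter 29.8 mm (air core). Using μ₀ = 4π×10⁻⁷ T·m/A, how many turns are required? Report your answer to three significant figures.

A = π(d/2)² = π(1.490×10^-2 m)² = 6.9746×10^-4 m².
From L = μ₀N²A/ℓ, N = √(Lℓ / (μ₀A)).
N = √[(5.840×10^-3)(0.945) / ((4π×10⁻⁷)×6.9746×10^-4)] = √(6.297×10^6) ≈ 2509.3.

N ≈ 2510 turns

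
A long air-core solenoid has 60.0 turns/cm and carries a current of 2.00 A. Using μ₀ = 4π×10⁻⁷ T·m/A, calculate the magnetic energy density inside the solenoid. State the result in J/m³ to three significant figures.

B = μ₀nI = (4π×10⁻⁷)(6.000×10^3)(2.00) = 1.508×10^-2 T.
u = B²/(2μ₀) = (1.508×10^-2)²/(2×4π×10⁻⁷) = 90.48 J/m³.

u ≈ 90.5 J/m³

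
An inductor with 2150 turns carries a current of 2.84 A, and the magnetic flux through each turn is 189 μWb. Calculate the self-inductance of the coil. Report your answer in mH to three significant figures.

L ≈ 143 mH

Self-inductance is defined by L = NΦ_B/I (flux linkage over current).
L = (2150)(1.890×10^-4 Wb)/(2.84 A) = 0.1431 H.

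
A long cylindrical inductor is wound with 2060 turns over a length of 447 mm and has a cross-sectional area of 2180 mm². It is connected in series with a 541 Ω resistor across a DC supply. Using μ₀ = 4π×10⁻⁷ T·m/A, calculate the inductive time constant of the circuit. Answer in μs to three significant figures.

τ ≈ 48.1 μs

A = 2180 mm² = 2.180×10^-3 m².
L = μ₀N²A/ℓ = (4π×10⁻⁷)(2060)²(2.180×10^-3)/(0.447) = 2.601×10^-2 H.
τ = L/R = (2.601×10^-2)/(541) = 4.807×10^-5 s.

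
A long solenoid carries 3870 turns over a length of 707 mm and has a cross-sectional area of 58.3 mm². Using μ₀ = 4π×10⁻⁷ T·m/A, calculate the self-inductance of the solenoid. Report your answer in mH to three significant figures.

L ≈ 1.55 mH

A = 58.3 mm² = 5.830×10^-5 m².
For a long solenoid, L = μ₀N²A/ℓ.
L = (4π×10⁻⁷)(3870)²(5.830×10^-5)/(0.707 m) = 1.552×10^-3 H.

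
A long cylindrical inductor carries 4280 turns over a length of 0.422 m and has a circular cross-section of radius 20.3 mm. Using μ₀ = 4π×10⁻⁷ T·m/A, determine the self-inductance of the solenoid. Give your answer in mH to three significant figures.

A = πr² = π(2.030×10^-2 m)² = 1.2946×10^-3 m².
For a long solenoid, L = μ₀N²A/ℓ.
L = (4π×10⁻⁷)(4280)²(1.2946×10^-3)/(0.422 m) = 7.062×10^-2 H.

L ≈ 70.6 mH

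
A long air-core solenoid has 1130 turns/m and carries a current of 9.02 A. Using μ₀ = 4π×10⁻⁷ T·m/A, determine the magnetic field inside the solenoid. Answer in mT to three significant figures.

Inside a long solenoid, B = μ₀nI.
B = (4π×10⁻⁷)(1.130×10^3 m⁻¹)(9.02 A) = 1.281×10^-2 T.

B ≈ 12.8 mT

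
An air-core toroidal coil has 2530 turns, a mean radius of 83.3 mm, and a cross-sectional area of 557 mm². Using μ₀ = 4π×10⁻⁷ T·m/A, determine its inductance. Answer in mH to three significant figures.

L ≈ 8.56 mH

For a thin toroid, L = μ₀N²A/(2πR).
L = (4π×10⁻⁷)(2530)²(5.570×10^-4) / (2π×8.330×10^-2 m) = 8.560×10^-3 H.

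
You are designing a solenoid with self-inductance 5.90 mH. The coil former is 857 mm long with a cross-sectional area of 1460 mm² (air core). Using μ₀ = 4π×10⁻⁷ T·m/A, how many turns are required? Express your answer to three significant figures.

N ≈ 1660 turns

A = 1460 mm² = 1.460×10^-3 m².
From L = μ₀N²A/ℓ, N = √(Lℓ / (μ₀A)).
N = √[(5.900×10^-3)(0.857) / ((4π×10⁻⁷)×1.460×10^-3)] = √(2.756×10^6) ≈ 1660.1.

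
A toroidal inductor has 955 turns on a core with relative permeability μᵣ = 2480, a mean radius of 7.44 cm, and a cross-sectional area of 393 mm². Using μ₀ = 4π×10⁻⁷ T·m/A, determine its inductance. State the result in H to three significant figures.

L ≈ 2.39 H

For a thin toroid, L = μ₀μᵣN²A/(2πR).
L = (4π×10⁻⁷)(2480)(955)²(3.930×10^-4) / (2π×7.440×10^-2 m) = 2.39 H.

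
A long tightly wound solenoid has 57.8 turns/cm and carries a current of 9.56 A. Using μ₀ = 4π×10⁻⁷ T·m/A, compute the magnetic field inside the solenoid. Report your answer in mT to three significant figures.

B ≈ 69.4 mT

Inside a long solenoid, B = μ₀nI.
B = (4π×10⁻⁷)(5.780×10^3 m⁻¹)(9.56 A) = 6.944×10^-2 T.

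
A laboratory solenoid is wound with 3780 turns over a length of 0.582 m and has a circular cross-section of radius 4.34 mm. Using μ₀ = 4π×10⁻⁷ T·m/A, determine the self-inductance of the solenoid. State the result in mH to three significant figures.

L ≈ 1.83 mH

A = πr² = π(4.340×10^-3 m)² = 5.917×10^-5 m².
For a long solenoid, L = μ₀N²A/ℓ.
L = (4π×10⁻⁷)(3780)²(5.917×10^-5)/(0.582 m) = 1.826×10^-3 H.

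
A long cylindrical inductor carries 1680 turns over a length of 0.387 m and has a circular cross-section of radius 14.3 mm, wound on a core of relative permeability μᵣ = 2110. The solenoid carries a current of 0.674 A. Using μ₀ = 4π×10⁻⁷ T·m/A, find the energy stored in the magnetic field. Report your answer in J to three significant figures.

U ≈ 2.82 J

A = πr² = π(1.430×10^-2 m)² = 6.424×10^-4 m².
L = μ₀μᵣN²A/ℓ = (4π×10⁻⁷)(2110)(1680)²(6.424×10^-4)/(0.387) = 12.42 H.
U = ½LI² = ½(12.42)(0.674)² = 2.822 J.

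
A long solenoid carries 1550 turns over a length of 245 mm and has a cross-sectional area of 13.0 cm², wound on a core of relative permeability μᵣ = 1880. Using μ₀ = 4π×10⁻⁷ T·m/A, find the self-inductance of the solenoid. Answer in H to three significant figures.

L ≈ 30.1 H

A = 13.0 cm² = 1.300×10^-3 m².
For a long solenoid, L = μ₀μᵣN²A/ℓ.
L = (4π×10⁻⁷)(1880)(1550)²(1.300×10^-3)/(0.245 m) = 30.12 H.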